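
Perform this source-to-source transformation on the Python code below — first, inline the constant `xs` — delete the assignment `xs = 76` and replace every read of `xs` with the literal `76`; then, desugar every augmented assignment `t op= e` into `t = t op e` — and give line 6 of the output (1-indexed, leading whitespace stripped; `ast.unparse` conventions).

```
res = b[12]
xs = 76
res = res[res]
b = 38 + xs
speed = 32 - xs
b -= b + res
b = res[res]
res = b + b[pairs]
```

Transformed code:
res = b[12]
res = res[res]
b = 38 + 76
speed = 32 - 76
b = b - (b + res)
b = res[res]
res = b + b[pairs]

b = res[res]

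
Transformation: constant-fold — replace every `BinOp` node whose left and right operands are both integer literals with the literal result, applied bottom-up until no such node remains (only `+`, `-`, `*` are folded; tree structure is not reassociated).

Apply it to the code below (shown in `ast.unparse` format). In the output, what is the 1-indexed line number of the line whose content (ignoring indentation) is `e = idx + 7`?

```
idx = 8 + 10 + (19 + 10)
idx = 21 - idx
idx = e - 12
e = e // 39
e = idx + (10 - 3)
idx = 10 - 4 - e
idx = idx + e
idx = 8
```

Transformed code:
idx = 47
idx = 21 - idx
idx = e - 12
e = e // 39
e = idx + 7
idx = 6 - e
idx = idx + e
idx = 8

5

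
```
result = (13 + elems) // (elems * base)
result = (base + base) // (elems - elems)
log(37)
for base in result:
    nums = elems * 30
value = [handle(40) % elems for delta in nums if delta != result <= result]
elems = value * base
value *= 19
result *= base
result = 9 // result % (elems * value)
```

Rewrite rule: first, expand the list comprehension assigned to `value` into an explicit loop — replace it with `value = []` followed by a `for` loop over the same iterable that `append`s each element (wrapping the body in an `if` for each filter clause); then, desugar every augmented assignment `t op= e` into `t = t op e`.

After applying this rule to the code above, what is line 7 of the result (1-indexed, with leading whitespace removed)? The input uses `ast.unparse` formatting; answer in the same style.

Transformed code:
result = (13 + elems) // (elems * base)
result = (base + base) // (elems - elems)
log(37)
for base in result:
    nums = elems * 30
value = []
for delta in nums:
    if delta != result <= result:
        value.append(handle(40) % elems)
elems = value * base
value = value * 19
result = result * base
result = 9 // result % (elems * value)

for delta in nums:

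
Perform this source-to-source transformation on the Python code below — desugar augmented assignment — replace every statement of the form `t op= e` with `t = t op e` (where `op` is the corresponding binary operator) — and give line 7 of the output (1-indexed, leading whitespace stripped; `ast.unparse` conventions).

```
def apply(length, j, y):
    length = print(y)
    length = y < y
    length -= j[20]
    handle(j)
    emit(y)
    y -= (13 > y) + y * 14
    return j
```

y = y - ((13 > y) + y * 14)

Transformed code:
def apply(length, j, y):
    length = print(y)
    length = y < y
    length = length - j[20]
    handle(j)
    emit(y)
    y = y - ((13 > y) + y * 14)
    return j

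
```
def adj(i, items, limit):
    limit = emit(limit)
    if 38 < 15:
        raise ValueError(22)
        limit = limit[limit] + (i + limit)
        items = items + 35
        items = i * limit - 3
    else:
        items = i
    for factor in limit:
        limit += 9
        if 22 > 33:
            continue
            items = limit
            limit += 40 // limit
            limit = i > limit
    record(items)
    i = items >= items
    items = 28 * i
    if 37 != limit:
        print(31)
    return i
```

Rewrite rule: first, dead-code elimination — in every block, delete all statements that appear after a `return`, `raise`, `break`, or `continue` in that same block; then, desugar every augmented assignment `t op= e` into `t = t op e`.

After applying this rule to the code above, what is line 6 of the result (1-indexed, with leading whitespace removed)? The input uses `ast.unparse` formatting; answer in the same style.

items = i

Transformed code:
def adj(i, items, limit):
    limit = emit(limit)
    if 38 < 15:
        raise ValueError(22)
    else:
        items = i
    for factor in limit:
        limit = limit + 9
        if 22 > 33:
            continue
    record(items)
    i = items >= items
    items = 28 * i
    if 37 != limit:
        print(31)
    return i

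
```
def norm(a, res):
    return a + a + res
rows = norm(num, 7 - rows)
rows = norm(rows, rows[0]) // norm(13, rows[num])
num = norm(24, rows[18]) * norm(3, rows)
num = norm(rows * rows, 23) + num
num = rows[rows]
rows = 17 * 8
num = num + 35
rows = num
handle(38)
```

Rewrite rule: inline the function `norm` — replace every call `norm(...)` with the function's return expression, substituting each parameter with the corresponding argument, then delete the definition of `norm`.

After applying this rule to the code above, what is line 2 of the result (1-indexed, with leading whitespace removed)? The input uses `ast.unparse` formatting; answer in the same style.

rows = (rows + rows + rows[0]) // (13 + 13 + rows[num])

Transformed code:
rows = num + num + (7 - rows)
rows = (rows + rows + rows[0]) // (13 + 13 + rows[num])
num = (24 + 24 + rows[18]) * (3 + 3 + rows)
num = rows * rows + rows * rows + 23 + num
num = rows[rows]
rows = 17 * 8
num = num + 35
rows = num
handle(38)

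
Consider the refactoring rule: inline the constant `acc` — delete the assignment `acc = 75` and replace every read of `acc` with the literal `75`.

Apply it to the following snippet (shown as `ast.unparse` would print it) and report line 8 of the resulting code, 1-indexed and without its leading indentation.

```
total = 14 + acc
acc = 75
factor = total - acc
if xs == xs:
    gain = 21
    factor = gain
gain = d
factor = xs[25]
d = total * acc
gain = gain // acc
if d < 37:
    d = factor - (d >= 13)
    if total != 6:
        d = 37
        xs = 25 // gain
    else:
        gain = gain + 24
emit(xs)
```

Transformed code:
total = 14 + 75
factor = total - 75
if xs == xs:
    gain = 21
    factor = gain
gain = d
factor = xs[25]
d = total * 75
gain = gain // 75
if d < 37:
    d = factor - (d >= 13)
    if total != 6:
        d = 37
        xs = 25 // gain
    else:
        gain = gain + 24
emit(xs)

d = total * 75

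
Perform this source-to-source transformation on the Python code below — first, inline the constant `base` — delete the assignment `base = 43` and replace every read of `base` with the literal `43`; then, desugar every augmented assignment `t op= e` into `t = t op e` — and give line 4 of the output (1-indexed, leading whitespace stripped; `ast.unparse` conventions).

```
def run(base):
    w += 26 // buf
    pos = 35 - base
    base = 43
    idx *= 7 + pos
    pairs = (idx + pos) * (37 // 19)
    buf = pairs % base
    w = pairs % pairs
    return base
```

idx = idx * (7 + pos)

Transformed code:
def run(base):
    w = w + 26 // buf
    pos = 35 - 43
    idx = idx * (7 + pos)
    pairs = (idx + pos) * (37 // 19)
    buf = pairs % 43
    w = pairs % pairs
    return 43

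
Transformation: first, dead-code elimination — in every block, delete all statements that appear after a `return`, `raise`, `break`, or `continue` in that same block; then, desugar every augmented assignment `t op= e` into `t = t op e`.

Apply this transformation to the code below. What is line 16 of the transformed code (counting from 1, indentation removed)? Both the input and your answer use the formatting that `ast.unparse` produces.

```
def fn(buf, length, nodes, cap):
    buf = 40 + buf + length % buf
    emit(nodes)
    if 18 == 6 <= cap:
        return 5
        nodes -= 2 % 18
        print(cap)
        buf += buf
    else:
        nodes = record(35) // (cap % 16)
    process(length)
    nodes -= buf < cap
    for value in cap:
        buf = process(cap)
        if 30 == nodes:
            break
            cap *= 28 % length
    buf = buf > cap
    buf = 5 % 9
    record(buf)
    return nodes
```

Transformed code:
def fn(buf, length, nodes, cap):
    buf = 40 + buf + length % buf
    emit(nodes)
    if 18 == 6 <= cap:
        return 5
    else:
        nodes = record(35) // (cap % 16)
    process(length)
    nodes = nodes - (buf < cap)
    for value in cap:
        buf = process(cap)
        if 30 == nodes:
            break
    buf = buf > cap
    buf = 5 % 9
    record(buf)
    return nodes

record(buf)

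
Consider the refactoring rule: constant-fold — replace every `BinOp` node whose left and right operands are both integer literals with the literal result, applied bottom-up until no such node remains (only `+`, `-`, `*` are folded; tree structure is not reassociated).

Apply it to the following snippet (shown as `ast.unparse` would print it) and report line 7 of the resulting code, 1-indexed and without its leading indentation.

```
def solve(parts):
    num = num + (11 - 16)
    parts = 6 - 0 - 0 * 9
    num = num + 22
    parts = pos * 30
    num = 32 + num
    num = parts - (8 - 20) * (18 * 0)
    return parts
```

Transformed code:
def solve(parts):
    num = num + -5
    parts = 6
    num = num + 22
    parts = pos * 30
    num = 32 + num
    num = parts - 0
    return parts

num = parts - 0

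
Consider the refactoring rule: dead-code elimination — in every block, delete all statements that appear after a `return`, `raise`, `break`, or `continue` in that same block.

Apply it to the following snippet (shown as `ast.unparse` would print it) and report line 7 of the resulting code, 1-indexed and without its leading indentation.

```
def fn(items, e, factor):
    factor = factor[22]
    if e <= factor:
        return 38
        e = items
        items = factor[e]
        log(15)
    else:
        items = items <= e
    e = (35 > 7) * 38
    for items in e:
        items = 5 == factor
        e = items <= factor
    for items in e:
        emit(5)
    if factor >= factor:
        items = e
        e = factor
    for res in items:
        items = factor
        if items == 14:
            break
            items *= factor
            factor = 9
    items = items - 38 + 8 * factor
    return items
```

Transformed code:
def fn(items, e, factor):
    factor = factor[22]
    if e <= factor:
        return 38
    else:
        items = items <= e
    e = (35 > 7) * 38
    for items in e:
        items = 5 == factor
        e = items <= factor
    for items in e:
        emit(5)
    if factor >= factor:
        items = e
        e = factor
    for res in items:
        items = factor
        if items == 14:
            break
    items = items - 38 + 8 * factor
    return items

e = (35 > 7) * 38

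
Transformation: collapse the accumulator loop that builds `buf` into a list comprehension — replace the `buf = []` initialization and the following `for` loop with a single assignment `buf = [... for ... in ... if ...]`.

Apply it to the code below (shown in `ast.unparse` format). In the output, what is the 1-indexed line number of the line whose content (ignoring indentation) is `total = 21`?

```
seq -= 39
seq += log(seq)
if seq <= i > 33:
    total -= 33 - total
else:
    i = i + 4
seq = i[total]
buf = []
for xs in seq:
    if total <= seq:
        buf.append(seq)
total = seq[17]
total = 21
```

10

Transformed code:
seq -= 39
seq += log(seq)
if seq <= i > 33:
    total -= 33 - total
else:
    i = i + 4
seq = i[total]
buf = [seq for xs in seq if total <= seq]
total = seq[17]
total = 21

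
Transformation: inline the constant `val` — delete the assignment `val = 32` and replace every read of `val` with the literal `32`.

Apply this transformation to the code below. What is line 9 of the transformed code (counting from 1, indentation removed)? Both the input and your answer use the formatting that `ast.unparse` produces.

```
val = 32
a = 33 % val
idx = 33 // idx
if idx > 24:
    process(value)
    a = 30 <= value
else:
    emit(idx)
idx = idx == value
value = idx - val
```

Transformed code:
a = 33 % 32
idx = 33 // idx
if idx > 24:
    process(value)
    a = 30 <= value
else:
    emit(idx)
idx = idx == value
value = idx - 32

value = idx - 32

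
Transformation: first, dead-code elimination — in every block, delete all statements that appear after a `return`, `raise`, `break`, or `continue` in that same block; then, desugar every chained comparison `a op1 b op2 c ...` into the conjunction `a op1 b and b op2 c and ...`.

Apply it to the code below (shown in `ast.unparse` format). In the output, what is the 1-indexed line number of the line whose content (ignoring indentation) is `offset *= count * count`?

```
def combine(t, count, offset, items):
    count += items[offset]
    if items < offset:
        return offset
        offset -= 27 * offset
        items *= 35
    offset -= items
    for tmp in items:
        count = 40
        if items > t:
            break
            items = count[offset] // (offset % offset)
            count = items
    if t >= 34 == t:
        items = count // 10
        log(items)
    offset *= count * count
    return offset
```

13

Transformed code:
def combine(t, count, offset, items):
    count += items[offset]
    if items < offset:
        return offset
    offset -= items
    for tmp in items:
        count = 40
        if items > t:
            break
    if t >= 34 and 34 == t:
        items = count // 10
        log(items)
    offset *= count * count
    return offset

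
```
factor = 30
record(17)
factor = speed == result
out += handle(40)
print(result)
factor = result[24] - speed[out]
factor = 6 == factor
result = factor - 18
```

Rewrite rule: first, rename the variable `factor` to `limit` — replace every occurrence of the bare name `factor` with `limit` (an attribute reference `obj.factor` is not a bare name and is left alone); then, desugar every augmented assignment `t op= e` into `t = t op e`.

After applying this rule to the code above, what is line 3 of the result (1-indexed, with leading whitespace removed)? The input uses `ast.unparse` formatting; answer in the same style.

Transformed code:
limit = 30
record(17)
limit = speed == result
out = out + handle(40)
print(result)
limit = result[24] - speed[out]
limit = 6 == limit
result = limit - 18

limit = speed == result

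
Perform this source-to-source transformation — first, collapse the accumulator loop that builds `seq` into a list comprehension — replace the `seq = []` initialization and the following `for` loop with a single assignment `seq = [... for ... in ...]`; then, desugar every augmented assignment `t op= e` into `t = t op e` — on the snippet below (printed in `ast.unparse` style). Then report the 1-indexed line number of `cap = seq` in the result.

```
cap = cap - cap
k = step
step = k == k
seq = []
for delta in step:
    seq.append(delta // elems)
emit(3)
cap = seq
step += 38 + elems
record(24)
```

Transformed code:
cap = cap - cap
k = step
step = k == k
seq = [delta // elems for delta in step]
emit(3)
cap = seq
step = step + (38 + elems)
record(24)

6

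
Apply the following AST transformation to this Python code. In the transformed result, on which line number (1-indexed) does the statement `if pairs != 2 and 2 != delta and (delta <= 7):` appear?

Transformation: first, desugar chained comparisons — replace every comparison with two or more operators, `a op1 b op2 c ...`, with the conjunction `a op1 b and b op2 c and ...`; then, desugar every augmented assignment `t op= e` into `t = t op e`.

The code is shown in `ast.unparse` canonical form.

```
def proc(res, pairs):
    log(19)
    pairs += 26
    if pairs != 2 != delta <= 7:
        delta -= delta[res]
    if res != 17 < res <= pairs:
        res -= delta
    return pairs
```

4

Transformed code:
def proc(res, pairs):
    log(19)
    pairs = pairs + 26
    if pairs != 2 and 2 != delta and (delta <= 7):
        delta = delta - delta[res]
    if res != 17 and 17 < res and (res <= pairs):
        res = res - delta
    return pairs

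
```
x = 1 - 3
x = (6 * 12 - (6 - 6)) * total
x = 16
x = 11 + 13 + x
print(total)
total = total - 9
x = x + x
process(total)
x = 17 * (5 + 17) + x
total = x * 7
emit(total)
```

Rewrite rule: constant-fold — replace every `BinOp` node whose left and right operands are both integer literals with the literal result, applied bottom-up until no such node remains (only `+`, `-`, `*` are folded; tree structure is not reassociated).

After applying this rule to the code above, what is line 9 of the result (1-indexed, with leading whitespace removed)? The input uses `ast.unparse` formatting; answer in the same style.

Transformed code:
x = -2
x = 72 * total
x = 16
x = 24 + x
print(total)
total = total - 9
x = x + x
process(total)
x = 374 + x
total = x * 7
emit(total)

x = 374 + x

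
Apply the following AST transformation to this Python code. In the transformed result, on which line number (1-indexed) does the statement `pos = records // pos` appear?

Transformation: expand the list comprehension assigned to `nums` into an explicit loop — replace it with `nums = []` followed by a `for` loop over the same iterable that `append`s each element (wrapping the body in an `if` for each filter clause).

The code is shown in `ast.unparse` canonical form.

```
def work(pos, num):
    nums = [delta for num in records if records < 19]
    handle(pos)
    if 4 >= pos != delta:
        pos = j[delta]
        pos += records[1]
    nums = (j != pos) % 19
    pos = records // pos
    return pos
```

Transformed code:
def work(pos, num):
    nums = []
    for num in records:
        if records < 19:
            nums.append(delta)
    handle(pos)
    if 4 >= pos != delta:
        pos = j[delta]
        pos += records[1]
    nums = (j != pos) % 19
    pos = records // pos
    return pos

11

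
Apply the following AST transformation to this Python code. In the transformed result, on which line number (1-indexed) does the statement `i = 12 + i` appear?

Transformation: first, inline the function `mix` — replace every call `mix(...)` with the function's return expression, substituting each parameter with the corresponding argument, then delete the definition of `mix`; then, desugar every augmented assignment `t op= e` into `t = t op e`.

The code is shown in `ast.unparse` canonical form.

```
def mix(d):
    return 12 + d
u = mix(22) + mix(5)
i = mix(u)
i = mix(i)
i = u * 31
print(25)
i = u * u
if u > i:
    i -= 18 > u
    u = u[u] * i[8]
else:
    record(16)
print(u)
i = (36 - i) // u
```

Transformed code:
u = 12 + 22 + (12 + 5)
i = 12 + u
i = 12 + i
i = u * 31
print(25)
i = u * u
if u > i:
    i = i - (18 > u)
    u = u[u] * i[8]
else:
    record(16)
print(u)
i = (36 - i) // u

3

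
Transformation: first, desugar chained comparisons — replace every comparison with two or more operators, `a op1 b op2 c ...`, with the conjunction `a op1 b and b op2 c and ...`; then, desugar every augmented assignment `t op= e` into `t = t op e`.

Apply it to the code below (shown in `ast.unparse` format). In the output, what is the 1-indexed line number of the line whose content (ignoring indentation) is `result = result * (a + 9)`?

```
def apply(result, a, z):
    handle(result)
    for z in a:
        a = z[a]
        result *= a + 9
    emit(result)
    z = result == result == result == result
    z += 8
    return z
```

5

Transformed code:
def apply(result, a, z):
    handle(result)
    for z in a:
        a = z[a]
        result = result * (a + 9)
    emit(result)
    z = result == result and result == result and (result == result)
    z = z + 8
    return z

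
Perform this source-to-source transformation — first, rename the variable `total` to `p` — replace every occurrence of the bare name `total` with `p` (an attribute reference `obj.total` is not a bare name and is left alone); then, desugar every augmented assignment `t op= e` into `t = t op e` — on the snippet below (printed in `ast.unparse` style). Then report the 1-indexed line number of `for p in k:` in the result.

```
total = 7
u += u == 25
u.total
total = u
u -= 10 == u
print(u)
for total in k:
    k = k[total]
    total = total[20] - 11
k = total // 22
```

Transformed code:
p = 7
u = u + (u == 25)
u.total
p = u
u = u - (10 == u)
print(u)
for p in k:
    k = k[p]
    p = p[20] - 11
k = p // 22

7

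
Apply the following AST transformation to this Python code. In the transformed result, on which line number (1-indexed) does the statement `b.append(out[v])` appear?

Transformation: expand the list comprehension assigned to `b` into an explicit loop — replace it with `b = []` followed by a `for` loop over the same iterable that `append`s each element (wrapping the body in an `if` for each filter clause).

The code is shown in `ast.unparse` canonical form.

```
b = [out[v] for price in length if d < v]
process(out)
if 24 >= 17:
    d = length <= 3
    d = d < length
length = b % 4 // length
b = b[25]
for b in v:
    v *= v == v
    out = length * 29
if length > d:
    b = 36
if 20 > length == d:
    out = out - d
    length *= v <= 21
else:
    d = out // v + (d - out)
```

Transformed code:
b = []
for price in length:
    if d < v:
        b.append(out[v])
process(out)
if 24 >= 17:
    d = length <= 3
    d = d < length
length = b % 4 // length
b = b[25]
for b in v:
    v *= v == v
    out = length * 29
if length > d:
    b = 36
if 20 > length == d:
    out = out - d
    length *= v <= 21
else:
    d = out // v + (d - out)

4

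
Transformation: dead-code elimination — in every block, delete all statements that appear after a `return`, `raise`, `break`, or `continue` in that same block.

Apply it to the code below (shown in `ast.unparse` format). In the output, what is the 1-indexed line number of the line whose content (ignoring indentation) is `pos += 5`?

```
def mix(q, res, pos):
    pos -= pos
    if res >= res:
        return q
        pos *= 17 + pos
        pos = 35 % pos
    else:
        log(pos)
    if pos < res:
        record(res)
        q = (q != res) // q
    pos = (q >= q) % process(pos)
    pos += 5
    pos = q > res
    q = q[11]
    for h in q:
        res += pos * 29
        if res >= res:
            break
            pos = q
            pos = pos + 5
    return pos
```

Transformed code:
def mix(q, res, pos):
    pos -= pos
    if res >= res:
        return q
    else:
        log(pos)
    if pos < res:
        record(res)
        q = (q != res) // q
    pos = (q >= q) % process(pos)
    pos += 5
    pos = q > res
    q = q[11]
    for h in q:
        res += pos * 29
        if res >= res:
            break
    return pos

11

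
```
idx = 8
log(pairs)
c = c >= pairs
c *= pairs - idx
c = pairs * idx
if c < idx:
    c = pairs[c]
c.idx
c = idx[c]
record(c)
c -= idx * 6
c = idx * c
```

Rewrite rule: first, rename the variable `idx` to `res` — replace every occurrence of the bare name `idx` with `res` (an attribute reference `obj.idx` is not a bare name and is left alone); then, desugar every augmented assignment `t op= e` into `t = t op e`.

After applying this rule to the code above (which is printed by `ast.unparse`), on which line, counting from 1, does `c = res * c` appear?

12

Transformed code:
res = 8
log(pairs)
c = c >= pairs
c = c * (pairs - res)
c = pairs * res
if c < res:
    c = pairs[c]
c.idx
c = res[c]
record(c)
c = c - res * 6
c = res * c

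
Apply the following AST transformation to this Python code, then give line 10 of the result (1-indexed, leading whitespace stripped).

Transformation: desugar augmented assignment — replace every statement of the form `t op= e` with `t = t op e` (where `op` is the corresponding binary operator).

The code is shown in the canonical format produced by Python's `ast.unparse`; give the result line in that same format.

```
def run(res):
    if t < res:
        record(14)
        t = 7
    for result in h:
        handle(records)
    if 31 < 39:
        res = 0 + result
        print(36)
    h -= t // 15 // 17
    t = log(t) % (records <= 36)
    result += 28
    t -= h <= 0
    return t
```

Transformed code:
def run(res):
    if t < res:
        record(14)
        t = 7
    for result in h:
        handle(records)
    if 31 < 39:
        res = 0 + result
        print(36)
    h = h - t // 15 // 17
    t = log(t) % (records <= 36)
    result = result + 28
    t = t - (h <= 0)
    return t

h = h - t // 15 // 17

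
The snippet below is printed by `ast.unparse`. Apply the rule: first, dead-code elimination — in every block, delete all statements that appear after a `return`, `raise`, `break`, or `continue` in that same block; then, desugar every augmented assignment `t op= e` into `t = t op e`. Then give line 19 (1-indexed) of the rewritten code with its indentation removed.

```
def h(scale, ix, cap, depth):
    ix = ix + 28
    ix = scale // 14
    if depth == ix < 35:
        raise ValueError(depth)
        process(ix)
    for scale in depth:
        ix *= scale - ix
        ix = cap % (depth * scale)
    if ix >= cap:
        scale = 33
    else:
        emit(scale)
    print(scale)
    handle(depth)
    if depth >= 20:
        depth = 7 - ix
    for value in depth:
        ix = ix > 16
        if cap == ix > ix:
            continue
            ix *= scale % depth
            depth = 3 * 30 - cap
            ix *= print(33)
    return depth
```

if cap == ix > ix:

Transformed code:
def h(scale, ix, cap, depth):
    ix = ix + 28
    ix = scale // 14
    if depth == ix < 35:
        raise ValueError(depth)
    for scale in depth:
        ix = ix * (scale - ix)
        ix = cap % (depth * scale)
    if ix >= cap:
        scale = 33
    else:
        emit(scale)
    print(scale)
    handle(depth)
    if depth >= 20:
        depth = 7 - ix
    for value in depth:
        ix = ix > 16
        if cap == ix > ix:
            continue
    return depth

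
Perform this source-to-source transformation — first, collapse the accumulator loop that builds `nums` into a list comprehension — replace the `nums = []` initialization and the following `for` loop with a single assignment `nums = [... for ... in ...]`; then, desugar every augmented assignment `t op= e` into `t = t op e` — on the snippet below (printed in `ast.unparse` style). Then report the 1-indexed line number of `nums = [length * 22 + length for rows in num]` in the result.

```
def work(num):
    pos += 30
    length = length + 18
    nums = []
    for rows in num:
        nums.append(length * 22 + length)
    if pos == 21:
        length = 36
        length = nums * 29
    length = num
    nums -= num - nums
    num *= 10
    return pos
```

Transformed code:
def work(num):
    pos = pos + 30
    length = length + 18
    nums = [length * 22 + length for rows in num]
    if pos == 21:
        length = 36
        length = nums * 29
    length = num
    nums = nums - (num - nums)
    num = num * 10
    return pos

4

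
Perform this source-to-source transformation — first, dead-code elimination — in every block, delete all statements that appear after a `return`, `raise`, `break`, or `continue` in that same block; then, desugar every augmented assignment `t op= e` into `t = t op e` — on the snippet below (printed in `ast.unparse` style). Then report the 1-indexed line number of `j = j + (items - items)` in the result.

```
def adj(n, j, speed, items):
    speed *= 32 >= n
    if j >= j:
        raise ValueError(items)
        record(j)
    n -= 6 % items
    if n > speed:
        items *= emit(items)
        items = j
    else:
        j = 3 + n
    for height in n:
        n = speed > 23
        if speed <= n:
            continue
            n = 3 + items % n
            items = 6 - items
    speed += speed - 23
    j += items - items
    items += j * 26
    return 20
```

16

Transformed code:
def adj(n, j, speed, items):
    speed = speed * (32 >= n)
    if j >= j:
        raise ValueError(items)
    n = n - 6 % items
    if n > speed:
        items = items * emit(items)
        items = j
    else:
        j = 3 + n
    for height in n:
        n = speed > 23
        if speed <= n:
            continue
    speed = speed + (speed - 23)
    j = j + (items - items)
    items = items + j * 26
    return 20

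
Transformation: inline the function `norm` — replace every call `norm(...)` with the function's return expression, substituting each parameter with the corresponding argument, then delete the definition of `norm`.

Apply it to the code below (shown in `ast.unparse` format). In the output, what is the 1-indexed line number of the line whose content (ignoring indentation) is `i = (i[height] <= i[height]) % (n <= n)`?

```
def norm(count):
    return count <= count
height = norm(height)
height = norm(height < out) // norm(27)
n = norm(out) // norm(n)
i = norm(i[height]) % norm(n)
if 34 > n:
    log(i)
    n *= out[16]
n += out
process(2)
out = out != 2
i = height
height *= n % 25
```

4

Transformed code:
height = height <= height
height = ((height < out) <= (height < out)) // (27 <= 27)
n = (out <= out) // (n <= n)
i = (i[height] <= i[height]) % (n <= n)
if 34 > n:
    log(i)
    n *= out[16]
n += out
process(2)
out = out != 2
i = height
height *= n % 25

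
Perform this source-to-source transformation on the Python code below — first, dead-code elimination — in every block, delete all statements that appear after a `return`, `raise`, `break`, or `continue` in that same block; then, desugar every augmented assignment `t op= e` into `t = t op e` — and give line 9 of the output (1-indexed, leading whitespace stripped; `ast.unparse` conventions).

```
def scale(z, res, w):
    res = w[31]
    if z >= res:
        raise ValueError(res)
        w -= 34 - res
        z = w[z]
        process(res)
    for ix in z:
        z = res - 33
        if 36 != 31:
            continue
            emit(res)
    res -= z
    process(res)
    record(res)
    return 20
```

Transformed code:
def scale(z, res, w):
    res = w[31]
    if z >= res:
        raise ValueError(res)
    for ix in z:
        z = res - 33
        if 36 != 31:
            continue
    res = res - z
    process(res)
    record(res)
    return 20

res = res - z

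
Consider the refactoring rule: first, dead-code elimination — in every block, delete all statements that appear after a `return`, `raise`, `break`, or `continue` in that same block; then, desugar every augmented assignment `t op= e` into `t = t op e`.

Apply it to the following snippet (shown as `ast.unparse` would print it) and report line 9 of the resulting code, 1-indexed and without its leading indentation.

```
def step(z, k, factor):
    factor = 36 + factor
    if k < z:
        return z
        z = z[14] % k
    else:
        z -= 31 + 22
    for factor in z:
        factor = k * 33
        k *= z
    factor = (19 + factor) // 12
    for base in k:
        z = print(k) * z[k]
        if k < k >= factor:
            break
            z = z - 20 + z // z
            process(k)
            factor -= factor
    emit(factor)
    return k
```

Transformed code:
def step(z, k, factor):
    factor = 36 + factor
    if k < z:
        return z
    else:
        z = z - (31 + 22)
    for factor in z:
        factor = k * 33
        k = k * z
    factor = (19 + factor) // 12
    for base in k:
        z = print(k) * z[k]
        if k < k >= factor:
            break
    emit(factor)
    return k

k = k * z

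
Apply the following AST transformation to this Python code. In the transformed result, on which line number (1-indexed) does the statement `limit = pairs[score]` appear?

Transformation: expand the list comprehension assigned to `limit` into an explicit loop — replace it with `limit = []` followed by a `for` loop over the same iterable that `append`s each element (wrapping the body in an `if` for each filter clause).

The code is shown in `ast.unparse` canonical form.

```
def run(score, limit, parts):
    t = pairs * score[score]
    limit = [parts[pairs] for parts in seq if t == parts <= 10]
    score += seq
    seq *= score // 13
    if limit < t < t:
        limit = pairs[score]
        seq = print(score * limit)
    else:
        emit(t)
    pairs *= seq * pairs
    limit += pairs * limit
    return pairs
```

10

Transformed code:
def run(score, limit, parts):
    t = pairs * score[score]
    limit = []
    for parts in seq:
        if t == parts <= 10:
            limit.append(parts[pairs])
    score += seq
    seq *= score // 13
    if limit < t < t:
        limit = pairs[score]
        seq = print(score * limit)
    else:
        emit(t)
    pairs *= seq * pairs
    limit += pairs * limit
    return pairs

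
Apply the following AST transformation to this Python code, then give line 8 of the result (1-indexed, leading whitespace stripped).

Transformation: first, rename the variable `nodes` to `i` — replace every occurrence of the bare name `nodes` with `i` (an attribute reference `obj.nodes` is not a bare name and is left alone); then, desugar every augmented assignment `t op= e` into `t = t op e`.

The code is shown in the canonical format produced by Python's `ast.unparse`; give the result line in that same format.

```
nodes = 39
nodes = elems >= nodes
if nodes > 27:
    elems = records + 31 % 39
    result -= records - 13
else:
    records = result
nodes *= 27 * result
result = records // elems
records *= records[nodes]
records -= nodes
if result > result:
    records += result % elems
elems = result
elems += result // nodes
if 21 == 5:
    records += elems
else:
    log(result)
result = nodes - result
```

i = i * (27 * result)

Transformed code:
i = 39
i = elems >= i
if i > 27:
    elems = records + 31 % 39
    result = result - (records - 13)
else:
    records = result
i = i * (27 * result)
result = records // elems
records = records * records[i]
records = records - i
if result > result:
    records = records + result % elems
elems = result
elems = elems + result // i
if 21 == 5:
    records = records + elems
else:
    log(result)
result = i - result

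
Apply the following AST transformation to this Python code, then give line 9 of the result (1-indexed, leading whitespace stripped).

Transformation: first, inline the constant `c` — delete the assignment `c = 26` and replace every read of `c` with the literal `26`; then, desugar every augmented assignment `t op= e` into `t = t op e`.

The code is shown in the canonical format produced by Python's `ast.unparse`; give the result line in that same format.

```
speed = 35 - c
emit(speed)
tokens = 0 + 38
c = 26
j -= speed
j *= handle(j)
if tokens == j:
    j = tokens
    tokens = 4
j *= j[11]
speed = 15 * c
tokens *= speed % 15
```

Transformed code:
speed = 35 - 26
emit(speed)
tokens = 0 + 38
j = j - speed
j = j * handle(j)
if tokens == j:
    j = tokens
    tokens = 4
j = j * j[11]
speed = 15 * 26
tokens = tokens * (speed % 15)

j = j * j[11]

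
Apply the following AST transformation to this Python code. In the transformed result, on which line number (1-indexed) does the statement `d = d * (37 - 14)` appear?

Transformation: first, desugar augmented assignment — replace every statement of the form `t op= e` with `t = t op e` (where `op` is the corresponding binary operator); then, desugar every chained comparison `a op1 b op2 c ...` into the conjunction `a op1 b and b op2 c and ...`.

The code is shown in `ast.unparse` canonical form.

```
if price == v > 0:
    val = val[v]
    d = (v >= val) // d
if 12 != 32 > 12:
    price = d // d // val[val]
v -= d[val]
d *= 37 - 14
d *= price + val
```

Transformed code:
if price == v and v > 0:
    val = val[v]
    d = (v >= val) // d
if 12 != 32 and 32 > 12:
    price = d // d // val[val]
v = v - d[val]
d = d * (37 - 14)
d = d * (price + val)

7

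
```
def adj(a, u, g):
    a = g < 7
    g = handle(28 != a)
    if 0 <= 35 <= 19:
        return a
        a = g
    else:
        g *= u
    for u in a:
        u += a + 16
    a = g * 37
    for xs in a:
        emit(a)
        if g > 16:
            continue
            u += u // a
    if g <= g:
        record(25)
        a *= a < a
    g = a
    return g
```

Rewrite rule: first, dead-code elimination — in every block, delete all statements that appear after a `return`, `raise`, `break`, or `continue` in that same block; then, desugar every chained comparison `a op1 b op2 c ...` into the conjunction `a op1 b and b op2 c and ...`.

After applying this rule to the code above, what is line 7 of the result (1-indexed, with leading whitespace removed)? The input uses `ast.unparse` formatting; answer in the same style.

g *= u

Transformed code:
def adj(a, u, g):
    a = g < 7
    g = handle(28 != a)
    if 0 <= 35 and 35 <= 19:
        return a
    else:
        g *= u
    for u in a:
        u += a + 16
    a = g * 37
    for xs in a:
        emit(a)
        if g > 16:
            continue
    if g <= g:
        record(25)
        a *= a < a
    g = a
    return g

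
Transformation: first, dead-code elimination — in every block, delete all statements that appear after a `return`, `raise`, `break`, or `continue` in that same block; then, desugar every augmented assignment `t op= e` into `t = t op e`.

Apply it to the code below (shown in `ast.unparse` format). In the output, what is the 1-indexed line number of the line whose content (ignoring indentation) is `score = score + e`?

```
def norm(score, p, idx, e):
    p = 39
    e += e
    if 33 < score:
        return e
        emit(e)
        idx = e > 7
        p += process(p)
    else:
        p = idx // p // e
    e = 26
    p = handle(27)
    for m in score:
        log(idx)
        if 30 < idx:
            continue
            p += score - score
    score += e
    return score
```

14

Transformed code:
def norm(score, p, idx, e):
    p = 39
    e = e + e
    if 33 < score:
        return e
    else:
        p = idx // p // e
    e = 26
    p = handle(27)
    for m in score:
        log(idx)
        if 30 < idx:
            continue
    score = score + e
    return score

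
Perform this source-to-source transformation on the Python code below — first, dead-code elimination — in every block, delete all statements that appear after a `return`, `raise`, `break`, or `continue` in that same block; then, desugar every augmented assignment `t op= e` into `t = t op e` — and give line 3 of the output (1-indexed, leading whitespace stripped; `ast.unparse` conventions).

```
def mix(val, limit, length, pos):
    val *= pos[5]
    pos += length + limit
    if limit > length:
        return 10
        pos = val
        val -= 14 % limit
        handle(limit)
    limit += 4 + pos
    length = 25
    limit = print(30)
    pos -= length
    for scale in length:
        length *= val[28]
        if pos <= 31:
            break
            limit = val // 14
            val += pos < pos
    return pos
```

pos = pos + (length + limit)

Transformed code:
def mix(val, limit, length, pos):
    val = val * pos[5]
    pos = pos + (length + limit)
    if limit > length:
        return 10
    limit = limit + (4 + pos)
    length = 25
    limit = print(30)
    pos = pos - length
    for scale in length:
        length = length * val[28]
        if pos <= 31:
            break
    return pos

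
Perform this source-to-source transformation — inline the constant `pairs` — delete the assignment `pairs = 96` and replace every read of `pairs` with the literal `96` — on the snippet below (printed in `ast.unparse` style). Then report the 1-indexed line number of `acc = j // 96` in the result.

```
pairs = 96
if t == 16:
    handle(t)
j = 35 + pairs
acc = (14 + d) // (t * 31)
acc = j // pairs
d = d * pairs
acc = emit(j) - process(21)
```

5

Transformed code:
if t == 16:
    handle(t)
j = 35 + 96
acc = (14 + d) // (t * 31)
acc = j // 96
d = d * 96
acc = emit(j) - process(21)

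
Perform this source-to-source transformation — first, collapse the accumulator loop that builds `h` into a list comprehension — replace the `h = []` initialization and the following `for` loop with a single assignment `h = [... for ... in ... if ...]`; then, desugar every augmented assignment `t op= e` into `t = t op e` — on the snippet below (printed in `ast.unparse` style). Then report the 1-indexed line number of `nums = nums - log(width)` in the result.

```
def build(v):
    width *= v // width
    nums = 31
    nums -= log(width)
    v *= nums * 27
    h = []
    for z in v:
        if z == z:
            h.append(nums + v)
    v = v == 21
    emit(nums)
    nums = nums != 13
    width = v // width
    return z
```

Transformed code:
def build(v):
    width = width * (v // width)
    nums = 31
    nums = nums - log(width)
    v = v * (nums * 27)
    h = [nums + v for z in v if z == z]
    v = v == 21
    emit(nums)
    nums = nums != 13
    width = v // width
    return z

4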